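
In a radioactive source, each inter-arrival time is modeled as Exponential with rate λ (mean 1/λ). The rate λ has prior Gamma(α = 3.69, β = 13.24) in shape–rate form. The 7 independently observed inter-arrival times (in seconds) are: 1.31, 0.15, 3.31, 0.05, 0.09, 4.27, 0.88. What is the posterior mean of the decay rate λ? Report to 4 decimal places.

0.4588

With a Gamma(shape α, rate β) prior on the exponential rate λ, the posterior after n observations with total T = Σxᵢ is Gamma(α+n, β+T).
Sum of observations T = 10.06 seconds; n = 7.
Posterior: Gamma(3.69+7, 13.24+10.06) = Gamma(10.69, 23.30).
Posterior mean of λ = α/β = 10.69/23.30 = 0.4588.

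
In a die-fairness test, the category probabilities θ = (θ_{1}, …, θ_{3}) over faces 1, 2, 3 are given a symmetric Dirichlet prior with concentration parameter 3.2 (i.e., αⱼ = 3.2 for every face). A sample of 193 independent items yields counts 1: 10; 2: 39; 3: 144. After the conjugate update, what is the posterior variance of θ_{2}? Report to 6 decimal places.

The Dirichlet prior is conjugate to the Multinomial likelihood: each posterior αⱼ = prior αⱼ + observed count nⱼ.
Posterior concentration: (13.2, 42.2, 147.2), total = 202.6.
Var[θ_j] = α_j(Σα−α_j)/((Σα)²(Σα+1)) = 42.2·160.4/(202.6²·203.6) = 0.000810.

0.000810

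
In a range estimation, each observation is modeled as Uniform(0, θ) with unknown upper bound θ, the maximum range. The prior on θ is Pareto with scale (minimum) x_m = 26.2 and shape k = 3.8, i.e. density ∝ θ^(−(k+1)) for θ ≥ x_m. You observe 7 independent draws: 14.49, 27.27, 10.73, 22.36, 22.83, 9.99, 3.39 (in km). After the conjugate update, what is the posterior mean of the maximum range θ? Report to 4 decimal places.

30.0527

A Pareto(scale x_m, shape k) prior on the upper bound θ of Uniform(0, θ) is conjugate: posterior is Pareto(max(x_m, max xᵢ), k + n).
Sample maximum = 27.27; prior scale x_m = 26.2 → posterior scale = max = 27.27.
Posterior shape = 3.8 + 7 = 10.8.
E[θ|data] = k·x_m/(k−1) = 10.8·27.27/9.8 = 30.0527.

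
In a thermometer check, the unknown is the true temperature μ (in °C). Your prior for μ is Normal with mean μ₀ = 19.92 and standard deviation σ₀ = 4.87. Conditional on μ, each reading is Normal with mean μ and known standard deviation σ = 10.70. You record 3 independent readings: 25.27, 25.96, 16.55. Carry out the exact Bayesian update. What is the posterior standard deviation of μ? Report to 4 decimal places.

For Normal data with known variance σ², a Normal(μ₀, σ₀²) prior on μ is conjugate. Posterior precision = 1/σ₀² + n/σ²; posterior mean is the precision-weighted average of μ₀ and x̄.
σ₀² = 4.87² = 23.7169, σ² = 10.70² = 114.49; σ² + n·σ₀² = 114.49 + 3·23.7169 = 185.6407.
Posterior precision = 1/σ₀² + n/σ² = 1/23.7169 + 3/114.49 = (σ² + n·σ₀²)/(σ₀²σ²) = 185.6407/(23.7169·114.49); posterior variance σₙ² = σ₀²σ²/(σ² + n·σ₀²) = 23.7169·114.49/185.6407 = 14.626900.
Posterior SD = √σₙ² = √(23.7169·114.49/185.6407) = 3.8245.

3.8245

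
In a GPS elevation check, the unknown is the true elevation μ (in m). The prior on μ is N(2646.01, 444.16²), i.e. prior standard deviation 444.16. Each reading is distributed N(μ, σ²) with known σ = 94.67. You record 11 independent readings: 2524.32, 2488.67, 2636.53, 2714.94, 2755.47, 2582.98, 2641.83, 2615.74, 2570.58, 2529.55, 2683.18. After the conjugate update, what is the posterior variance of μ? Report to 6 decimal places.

811.413284

For Normal data with known variance σ², a Normal(μ₀, σ₀²) prior on μ is conjugate. Posterior precision = 1/σ₀² + n/σ²; posterior mean is the precision-weighted average of μ₀ and x̄.
σ₀² = 444.16² = 197278.1056, σ² = 94.67² = 8962.4089; σ² + n·σ₀² = 8962.4089 + 11·197278.1056 = 2179021.5705.
Posterior precision = 1/σ₀² + n/σ² = 1/197278.1056 + 11/8962.4089 = (σ² + n·σ₀²)/(σ₀²σ²) = 2179021.5705/(197278.1056·8962.4089); posterior variance σₙ² = σ₀²σ²/(σ² + n·σ₀²) = 197278.1056·8962.4089/2179021.5705 = 811.413284.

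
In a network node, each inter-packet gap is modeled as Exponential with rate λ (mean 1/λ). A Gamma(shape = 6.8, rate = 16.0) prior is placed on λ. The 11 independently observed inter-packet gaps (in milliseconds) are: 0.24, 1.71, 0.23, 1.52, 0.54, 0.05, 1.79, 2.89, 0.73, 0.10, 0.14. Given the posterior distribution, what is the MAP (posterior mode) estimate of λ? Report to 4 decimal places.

With a Gamma(shape α, rate β) prior on the exponential rate λ, the posterior after n observations with total T = Σxᵢ is Gamma(α+n, β+T).
Sum of observations T = 9.94 milliseconds; n = 11.
Posterior: Gamma(6.8+11, 16.0+9.94) = Gamma(17.8, 25.94).
Mode = (α−1)/β = 0.6476.

0.6476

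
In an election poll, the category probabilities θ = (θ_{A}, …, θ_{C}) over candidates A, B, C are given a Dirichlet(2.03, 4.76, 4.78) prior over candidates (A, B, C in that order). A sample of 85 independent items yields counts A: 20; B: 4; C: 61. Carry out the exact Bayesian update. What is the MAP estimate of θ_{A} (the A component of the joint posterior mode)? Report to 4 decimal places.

The Dirichlet prior is conjugate to the Multinomial likelihood: each posterior αⱼ = prior αⱼ + observed count nⱼ.
Posterior concentration: (22.03, 8.76, 65.78), total = 96.57.
Joint mode component: (α_{A}−1)/(Σα−K) = 21.03/93.57 = 0.2248.

0.2248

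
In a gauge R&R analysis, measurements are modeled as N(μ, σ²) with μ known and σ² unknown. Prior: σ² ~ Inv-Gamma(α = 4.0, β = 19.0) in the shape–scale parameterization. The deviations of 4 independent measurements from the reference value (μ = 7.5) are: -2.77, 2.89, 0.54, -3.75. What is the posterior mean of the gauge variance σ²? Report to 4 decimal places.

With known mean μ and an Inverse-Gamma(α, β) prior on σ², the Normal likelihood is conjugate: posterior is Inv-Gamma(α + n/2, β + Σ(xᵢ−μ)²/2).
Σ(xᵢ−μ)² = (-2.77)² + (2.89)² + (0.54)² + (-3.75)² = 30.3791.
Posterior: Inv-Gamma(4.0 + 4/2, 19.0 + 30.3791/2) = Inv-Gamma(6.00, 34.18955).
E[σ²|data] = β/(α−1) = 34.18955/5.00 = 6.8379.

6.8379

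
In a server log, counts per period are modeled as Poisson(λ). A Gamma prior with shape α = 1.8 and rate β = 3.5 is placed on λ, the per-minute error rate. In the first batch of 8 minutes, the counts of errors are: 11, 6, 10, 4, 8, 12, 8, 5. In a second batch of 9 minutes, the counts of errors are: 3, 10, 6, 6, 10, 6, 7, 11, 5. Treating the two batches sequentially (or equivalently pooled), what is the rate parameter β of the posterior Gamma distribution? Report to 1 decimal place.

20.5

With a Gamma(shape α, rate β) prior, the Poisson likelihood is conjugate: the posterior is Gamma(α + ΣXᵢ, β + n).
Batch 1: sum of counts S = 64 over n = 8 minutes.
After batch 1: Gamma(α+S, β+n) = Gamma(1.8+64, 3.5+8) = Gamma(65.8, 11.5).
Batch 2: sum of counts S = 64 over n = 9 minutes.
After batch 2: Gamma(α+S, β+n) = Gamma(65.8+64, 11.5+9) = Gamma(129.8, 20.5).
Posterior β = 20.5.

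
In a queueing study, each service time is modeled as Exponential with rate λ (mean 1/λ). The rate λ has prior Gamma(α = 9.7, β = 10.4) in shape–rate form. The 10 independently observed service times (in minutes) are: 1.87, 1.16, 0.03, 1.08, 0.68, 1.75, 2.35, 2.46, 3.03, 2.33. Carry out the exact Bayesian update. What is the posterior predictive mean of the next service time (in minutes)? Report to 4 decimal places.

1.4513

With a Gamma(shape α, rate β) prior on the exponential rate λ, the posterior after n observations with total T = Σxᵢ is Gamma(α+n, β+T).
Sum of observations T = 16.74 minutes; n = 10.
Posterior: Gamma(9.7+10, 10.4+16.74) = Gamma(19.7, 27.14).
The predictive distribution for the next observation is Lomax; its mean is β/(α−1) = 27.14/18.7 = 1.4513.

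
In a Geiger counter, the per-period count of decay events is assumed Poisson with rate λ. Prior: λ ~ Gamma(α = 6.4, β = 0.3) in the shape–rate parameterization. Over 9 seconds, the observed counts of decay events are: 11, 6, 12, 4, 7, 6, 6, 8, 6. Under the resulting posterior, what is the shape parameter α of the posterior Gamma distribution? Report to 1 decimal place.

72.4

With a Gamma(shape α, rate β) prior, the Poisson likelihood is conjugate: the posterior is Gamma(α + ΣXᵢ, β + n).
Sum of counts S = 66 over n = 9 seconds.
Posterior: Gamma(α+S, β+n) = Gamma(6.4+66, 0.3+9) = Gamma(72.4, 9.3).
Posterior α = 72.4.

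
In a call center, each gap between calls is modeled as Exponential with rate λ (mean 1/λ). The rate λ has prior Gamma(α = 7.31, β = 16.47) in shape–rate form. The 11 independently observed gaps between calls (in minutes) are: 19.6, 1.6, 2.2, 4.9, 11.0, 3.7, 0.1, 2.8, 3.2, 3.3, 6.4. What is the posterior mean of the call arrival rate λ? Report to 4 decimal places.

0.2433

With a Gamma(shape α, rate β) prior on the exponential rate λ, the posterior after n observations with total T = Σxᵢ is Gamma(α+n, β+T).
Sum of observations T = 58.8 minutes; n = 11.
Posterior: Gamma(7.31+11, 16.47+58.8) = Gamma(18.31, 75.27).
Posterior mean of λ = α/β = 18.31/75.27 = 0.2433.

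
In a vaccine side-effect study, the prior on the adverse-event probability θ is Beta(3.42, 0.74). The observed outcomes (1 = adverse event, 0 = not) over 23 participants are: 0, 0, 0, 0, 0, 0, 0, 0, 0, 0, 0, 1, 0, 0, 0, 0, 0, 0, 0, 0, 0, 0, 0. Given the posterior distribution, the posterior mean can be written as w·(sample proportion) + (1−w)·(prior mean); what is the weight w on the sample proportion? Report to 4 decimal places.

The Beta prior is conjugate to a Binomial/Bernoulli likelihood; the update adds successes to α and failures to β.
Posterior mean = (α₀+k)/(α₀+β₀+n) = [n/(α₀+β₀+n)]·(k/n) + [(α₀+β₀)/(α₀+β₀+n)]·α₀/(α₀+β₀), so only n and the prior enter the weight.
The weight on the data is w = n/(α₀+β₀+n) = 23/(3.42+0.74+23) = 23/27.16 = 0.8468.

0.8468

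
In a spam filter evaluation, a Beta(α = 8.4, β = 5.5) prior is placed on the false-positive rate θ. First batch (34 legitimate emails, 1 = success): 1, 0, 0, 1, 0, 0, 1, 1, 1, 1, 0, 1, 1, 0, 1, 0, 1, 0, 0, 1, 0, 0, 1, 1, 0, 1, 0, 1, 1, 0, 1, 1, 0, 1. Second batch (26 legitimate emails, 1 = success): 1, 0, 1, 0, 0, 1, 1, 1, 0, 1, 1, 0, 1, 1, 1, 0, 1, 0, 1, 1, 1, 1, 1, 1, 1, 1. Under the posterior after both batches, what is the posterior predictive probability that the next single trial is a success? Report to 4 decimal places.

The Beta prior is conjugate to a Binomial/Bernoulli likelihood; the update adds successes to α and failures to β.
After batch 1: Beta(8.4+19, 5.5+15) = Beta(27.4, 20.5).
After batch 2: Beta(27.4+19, 20.5+7) = Beta(46.4, 27.5).
For a single future Bernoulli trial, P(success | data) = α/(α+β) = 0.6279.

0.6279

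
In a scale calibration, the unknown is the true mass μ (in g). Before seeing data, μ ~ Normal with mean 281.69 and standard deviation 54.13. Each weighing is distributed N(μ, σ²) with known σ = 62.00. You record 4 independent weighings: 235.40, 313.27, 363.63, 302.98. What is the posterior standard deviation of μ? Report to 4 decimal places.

For Normal data with known variance σ², a Normal(μ₀, σ₀²) prior on μ is conjugate. Posterior precision = 1/σ₀² + n/σ²; posterior mean is the precision-weighted average of μ₀ and x̄.
σ₀² = 54.13² = 2930.0569, σ² = 62.00² = 3844; σ² + n·σ₀² = 3844 + 4·2930.0569 = 15564.2276.
Posterior precision = 1/σ₀² + n/σ² = 1/2930.0569 + 4/3844 = (σ² + n·σ₀²)/(σ₀²σ²) = 15564.2276/(2930.0569·3844); posterior variance σₙ² = σ₀²σ²/(σ² + n·σ₀²) = 2930.0569·3844/15564.2276 = 723.655488.
Posterior SD = √σₙ² = √(2930.0569·3844/15564.2276) = 26.9008.

26.9008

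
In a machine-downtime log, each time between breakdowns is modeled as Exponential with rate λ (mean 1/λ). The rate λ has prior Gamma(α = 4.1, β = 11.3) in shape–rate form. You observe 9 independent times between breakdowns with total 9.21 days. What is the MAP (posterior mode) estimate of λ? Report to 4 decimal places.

With a Gamma(shape α, rate β) prior on the exponential rate λ, the posterior after n observations with total T = Σxᵢ is Gamma(α+n, β+T).
Posterior: Gamma(4.1+9, 11.3+9.21) = Gamma(13.1, 20.51).
Mode = (α−1)/β = 0.5900.

0.5900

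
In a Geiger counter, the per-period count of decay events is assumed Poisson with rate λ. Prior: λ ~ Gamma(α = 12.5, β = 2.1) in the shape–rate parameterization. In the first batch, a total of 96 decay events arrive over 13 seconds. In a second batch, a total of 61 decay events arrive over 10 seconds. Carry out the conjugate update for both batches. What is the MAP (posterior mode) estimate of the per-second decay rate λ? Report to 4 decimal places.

6.7131

With a Gamma(shape α, rate β) prior, the Poisson likelihood is conjugate: the posterior is Gamma(α + ΣXᵢ, β + n).
After batch 1: Gamma(α+S, β+n) = Gamma(12.5+96, 2.1+13) = Gamma(108.5, 15.1).
After batch 2: Gamma(α+S, β+n) = Gamma(108.5+61, 15.1+10) = Gamma(169.5, 25.1).
Mode of Gamma(α,β) for α≥1 is (α−1)/β = 168.5/25.1 = 6.7131.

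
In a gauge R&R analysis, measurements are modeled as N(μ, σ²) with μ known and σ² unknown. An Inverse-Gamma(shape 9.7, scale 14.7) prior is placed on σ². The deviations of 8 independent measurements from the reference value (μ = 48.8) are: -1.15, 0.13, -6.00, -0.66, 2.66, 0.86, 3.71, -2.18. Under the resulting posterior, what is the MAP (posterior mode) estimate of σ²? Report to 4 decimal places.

3.1805

With known mean μ and an Inverse-Gamma(α, β) prior on σ², the Normal likelihood is conjugate: posterior is Inv-Gamma(α + n/2, β + Σ(xᵢ−μ)²/2).
Σ(xᵢ−μ)² = (-1.15)² + (0.13)² + (-6.00)² + (-0.66)² + (2.66)² + (0.86)² + (3.71)² + (-2.18)² = 64.1067.
Posterior: Inv-Gamma(9.7 + 8/2, 14.7 + 64.1067/2) = Inv-Gamma(13.70, 46.75335).
Mode = β/(α+1) = 46.75335/14.70 = 3.1805.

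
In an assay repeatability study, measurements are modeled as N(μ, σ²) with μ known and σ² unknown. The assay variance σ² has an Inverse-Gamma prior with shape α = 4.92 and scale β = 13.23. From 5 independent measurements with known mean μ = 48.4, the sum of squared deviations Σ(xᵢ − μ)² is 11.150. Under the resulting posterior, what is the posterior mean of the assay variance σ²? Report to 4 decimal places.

2.9291

With known mean μ and an Inverse-Gamma(α, β) prior on σ², the Normal likelihood is conjugate: posterior is Inv-Gamma(α + n/2, β + Σ(xᵢ−μ)²/2).
Posterior: Inv-Gamma(4.92 + 5/2, 13.23 + 11.150/2) = Inv-Gamma(7.42, 18.8050).
E[σ²|data] = β/(α−1) = 18.8050/6.42 = 2.9291.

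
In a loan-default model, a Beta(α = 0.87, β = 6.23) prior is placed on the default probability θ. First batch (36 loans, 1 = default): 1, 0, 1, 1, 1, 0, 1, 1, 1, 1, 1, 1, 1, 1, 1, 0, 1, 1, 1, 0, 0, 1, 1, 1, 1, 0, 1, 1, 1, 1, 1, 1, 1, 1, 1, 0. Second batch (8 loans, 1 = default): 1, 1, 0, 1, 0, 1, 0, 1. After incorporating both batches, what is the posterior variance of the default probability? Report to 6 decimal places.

The Beta prior is conjugate to a Binomial/Bernoulli likelihood; the update adds successes to α and failures to β.
After batch 1: Beta(0.87+29, 6.23+7) = Beta(29.87, 13.23).
After batch 2: Beta(29.87+5, 13.23+3) = Beta(34.87, 16.23).
Var = αβ/((α+β)²(α+β+1)) = 34.87·16.23/(51.10²·52.10) = 0.004160.

0.004160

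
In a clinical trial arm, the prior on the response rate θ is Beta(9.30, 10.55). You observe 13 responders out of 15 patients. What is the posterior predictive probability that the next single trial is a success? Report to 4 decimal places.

The Beta prior is conjugate to a Binomial/Bernoulli likelihood; the update adds successes to α and failures to β.
Posterior: Beta(α+k, β+n−k) = Beta(9.30+13, 10.55+2) = Beta(22.30, 12.55).
For a single future Bernoulli trial, P(success | data) = α/(α+β) = 0.6399.

0.6399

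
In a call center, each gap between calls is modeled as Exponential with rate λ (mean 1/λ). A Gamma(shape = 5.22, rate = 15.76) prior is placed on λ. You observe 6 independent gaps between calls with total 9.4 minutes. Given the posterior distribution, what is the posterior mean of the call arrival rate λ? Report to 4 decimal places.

0.4459

With a Gamma(shape α, rate β) prior on the exponential rate λ, the posterior after n observations with total T = Σxᵢ is Gamma(α+n, β+T).
Posterior: Gamma(5.22+6, 15.76+9.4) = Gamma(11.22, 25.16).
Posterior mean of λ = α/β = 11.22/25.16 = 0.4459.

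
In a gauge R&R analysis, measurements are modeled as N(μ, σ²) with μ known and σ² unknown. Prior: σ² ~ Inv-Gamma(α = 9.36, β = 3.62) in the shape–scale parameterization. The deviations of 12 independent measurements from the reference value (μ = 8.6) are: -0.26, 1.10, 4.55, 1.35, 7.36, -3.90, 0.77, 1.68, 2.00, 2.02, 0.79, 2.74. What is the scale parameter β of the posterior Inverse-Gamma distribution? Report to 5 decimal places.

With known mean μ and an Inverse-Gamma(α, β) prior on σ², the Normal likelihood is conjugate: posterior is Inv-Gamma(α + n/2, β + Σ(xᵢ−μ)²/2).
Σ(xᵢ−μ)² = (-0.26)² + (1.10)² + (4.55)² + (1.35)² + (7.36)² + (-3.90)² + (0.77)² + (1.68)² + (2.00)² + (2.02)² + (0.79)² + (2.74)² = 112.8096.
Posterior: Inv-Gamma(9.36 + 12/2, 3.62 + 112.8096/2) = Inv-Gamma(15.36, 60.02480).
Posterior β = 60.02480.

60.02480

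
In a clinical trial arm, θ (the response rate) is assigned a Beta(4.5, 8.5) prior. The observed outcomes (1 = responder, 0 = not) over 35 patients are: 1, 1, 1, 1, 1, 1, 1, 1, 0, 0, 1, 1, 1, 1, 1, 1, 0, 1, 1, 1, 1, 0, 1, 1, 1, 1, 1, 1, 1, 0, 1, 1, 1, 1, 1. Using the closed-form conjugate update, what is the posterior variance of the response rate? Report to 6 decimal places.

The Beta prior is conjugate to a Binomial/Bernoulli likelihood; the update adds successes to α and failures to β.
Posterior: Beta(α+k, β+n−k) = Beta(4.5+30, 8.5+5) = Beta(34.5, 13.5).
Var = αβ/((α+β)²(α+β+1)) = 34.5·13.5/(48.0²·49.0) = 0.004125.

0.004125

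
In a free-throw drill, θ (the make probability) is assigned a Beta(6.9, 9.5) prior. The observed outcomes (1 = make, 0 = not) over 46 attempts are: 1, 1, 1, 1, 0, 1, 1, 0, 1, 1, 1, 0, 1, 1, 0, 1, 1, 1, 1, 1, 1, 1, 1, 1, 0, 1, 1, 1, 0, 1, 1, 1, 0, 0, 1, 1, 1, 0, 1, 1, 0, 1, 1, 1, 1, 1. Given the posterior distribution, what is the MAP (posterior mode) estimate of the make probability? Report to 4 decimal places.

0.6937

The Beta prior is conjugate to a Binomial/Bernoulli likelihood; the update adds successes to α and failures to β.
Posterior: Beta(α+k, β+n−k) = Beta(6.9+36, 9.5+10) = Beta(42.9, 19.5).
Mode of Beta(a,b) for a,b>1 is (a−1)/(a+b−2) = 41.9/60.4 = 0.6937.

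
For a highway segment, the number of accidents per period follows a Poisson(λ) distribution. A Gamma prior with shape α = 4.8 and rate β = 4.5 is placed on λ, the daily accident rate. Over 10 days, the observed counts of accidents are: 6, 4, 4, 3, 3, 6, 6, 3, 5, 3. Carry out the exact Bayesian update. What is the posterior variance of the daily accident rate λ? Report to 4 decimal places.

0.2273

With a Gamma(shape α, rate β) prior, the Poisson likelihood is conjugate: the posterior is Gamma(α + ΣXᵢ, β + n).
Sum of counts S = 43 over n = 10 days.
Posterior: Gamma(α+S, β+n) = Gamma(4.8+43, 4.5+10) = Gamma(47.8, 14.5).
Var = α/β² = 47.8/14.5² = 0.2273.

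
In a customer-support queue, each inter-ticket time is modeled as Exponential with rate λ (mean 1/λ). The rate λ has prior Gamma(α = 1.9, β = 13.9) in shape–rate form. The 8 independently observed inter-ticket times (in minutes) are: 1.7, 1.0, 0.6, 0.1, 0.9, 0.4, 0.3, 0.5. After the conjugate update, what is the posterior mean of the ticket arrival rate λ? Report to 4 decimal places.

0.5103

With a Gamma(shape α, rate β) prior on the exponential rate λ, the posterior after n observations with total T = Σxᵢ is Gamma(α+n, β+T).
Sum of observations T = 5.5 minutes; n = 8.
Posterior: Gamma(1.9+8, 13.9+5.5) = Gamma(9.9, 19.4).
Posterior mean of λ = α/β = 9.9/19.4 = 0.5103.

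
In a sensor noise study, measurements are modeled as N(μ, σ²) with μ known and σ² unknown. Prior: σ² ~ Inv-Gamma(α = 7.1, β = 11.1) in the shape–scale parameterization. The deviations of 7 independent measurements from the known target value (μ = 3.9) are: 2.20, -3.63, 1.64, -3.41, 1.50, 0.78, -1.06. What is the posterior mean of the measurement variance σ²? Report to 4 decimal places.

With known mean μ and an Inverse-Gamma(α, β) prior on σ², the Normal likelihood is conjugate: posterior is Inv-Gamma(α + n/2, β + Σ(xᵢ−μ)²/2).
Σ(xᵢ−μ)² = (2.20)² + (-3.63)² + (1.64)² + (-3.41)² + (1.50)² + (0.78)² + (-1.06)² = 36.3166.
Posterior: Inv-Gamma(7.1 + 7/2, 11.1 + 36.3166/2) = Inv-Gamma(10.60, 29.25830).
E[σ²|data] = β/(α−1) = 29.25830/9.60 = 3.0477.

3.0477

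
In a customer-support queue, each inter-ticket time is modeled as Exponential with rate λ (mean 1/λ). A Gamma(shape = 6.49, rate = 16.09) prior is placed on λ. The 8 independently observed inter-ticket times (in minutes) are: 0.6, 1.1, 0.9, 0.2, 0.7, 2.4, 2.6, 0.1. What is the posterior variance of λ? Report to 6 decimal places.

0.023770

With a Gamma(shape α, rate β) prior on the exponential rate λ, the posterior after n observations with total T = Σxᵢ is Gamma(α+n, β+T).
Sum of observations T = 8.6 minutes; n = 8.
Posterior: Gamma(6.49+8, 16.09+8.6) = Gamma(14.49, 24.69).
Var = α/β² = 0.023770.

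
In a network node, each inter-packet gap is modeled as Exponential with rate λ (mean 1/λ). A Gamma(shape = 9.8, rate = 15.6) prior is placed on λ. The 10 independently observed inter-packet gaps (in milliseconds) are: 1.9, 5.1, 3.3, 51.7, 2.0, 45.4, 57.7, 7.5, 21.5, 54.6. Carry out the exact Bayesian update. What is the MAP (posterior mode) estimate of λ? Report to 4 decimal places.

0.0706

With a Gamma(shape α, rate β) prior on the exponential rate λ, the posterior after n observations with total T = Σxᵢ is Gamma(α+n, β+T).
Sum of observations T = 250.7 milliseconds; n = 10.
Posterior: Gamma(9.8+10, 15.6+250.7) = Gamma(19.8, 266.3).
Mode = (α−1)/β = 0.0706.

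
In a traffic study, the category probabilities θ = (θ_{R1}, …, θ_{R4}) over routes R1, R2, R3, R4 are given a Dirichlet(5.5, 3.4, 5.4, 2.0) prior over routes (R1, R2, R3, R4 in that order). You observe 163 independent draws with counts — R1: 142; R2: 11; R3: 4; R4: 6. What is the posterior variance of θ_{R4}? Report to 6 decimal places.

0.000236

The Dirichlet prior is conjugate to the Multinomial likelihood: each posterior αⱼ = prior αⱼ + observed count nⱼ.
Posterior concentration: (147.5, 14.4, 9.4, 8.0), total = 179.3.
Var[θ_j] = α_j(Σα−α_j)/((Σα)²(Σα+1)) = 8.0·171.3/(179.3²·180.3) = 0.000236.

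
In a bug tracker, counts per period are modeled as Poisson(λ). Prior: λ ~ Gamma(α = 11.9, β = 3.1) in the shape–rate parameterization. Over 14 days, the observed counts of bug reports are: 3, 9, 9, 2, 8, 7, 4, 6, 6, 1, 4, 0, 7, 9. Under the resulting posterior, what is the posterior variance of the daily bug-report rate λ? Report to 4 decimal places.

0.2972

With a Gamma(shape α, rate β) prior, the Poisson likelihood is conjugate: the posterior is Gamma(α + ΣXᵢ, β + n).
Sum of counts S = 75 over n = 14 days.
Posterior: Gamma(α+S, β+n) = Gamma(11.9+75, 3.1+14) = Gamma(86.9, 17.1).
Var = α/β² = 86.9/17.1² = 0.2972.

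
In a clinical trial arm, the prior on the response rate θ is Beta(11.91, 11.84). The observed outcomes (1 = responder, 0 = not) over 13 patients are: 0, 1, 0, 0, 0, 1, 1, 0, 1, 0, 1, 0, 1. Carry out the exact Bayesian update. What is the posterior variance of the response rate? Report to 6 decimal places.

0.006618

The Beta prior is conjugate to a Binomial/Bernoulli likelihood; the update adds successes to α and failures to β.
Posterior: Beta(α+k, β+n−k) = Beta(11.91+6, 11.84+7) = Beta(17.91, 18.84).
Var = αβ/((α+β)²(α+β+1)) = 17.91·18.84/(36.75²·37.75) = 0.006618.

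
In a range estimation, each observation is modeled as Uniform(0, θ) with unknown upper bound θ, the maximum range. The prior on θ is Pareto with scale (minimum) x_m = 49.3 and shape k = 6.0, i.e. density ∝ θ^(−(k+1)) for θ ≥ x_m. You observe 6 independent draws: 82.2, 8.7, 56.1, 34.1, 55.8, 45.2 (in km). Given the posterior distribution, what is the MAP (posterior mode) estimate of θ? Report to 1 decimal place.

82.2

A Pareto(scale x_m, shape k) prior on the upper bound θ of Uniform(0, θ) is conjugate: posterior is Pareto(max(x_m, max xᵢ), k + n).
Sample maximum = 82.2; prior scale x_m = 49.3 → posterior scale = max = 82.2.
Posterior shape = 6.0 + 6 = 12.0.
The Pareto density is decreasing on [x_m, ∞), so the mode is x_m = 82.2.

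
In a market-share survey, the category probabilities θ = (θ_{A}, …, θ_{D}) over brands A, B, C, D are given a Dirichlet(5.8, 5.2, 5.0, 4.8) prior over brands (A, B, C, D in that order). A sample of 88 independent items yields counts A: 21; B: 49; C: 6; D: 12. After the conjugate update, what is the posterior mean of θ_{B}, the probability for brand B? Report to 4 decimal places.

0.4982

The Dirichlet prior is conjugate to the Multinomial likelihood: each posterior αⱼ = prior αⱼ + observed count nⱼ.
Posterior concentration: (26.8, 54.2, 11.0, 16.8), total = 108.8.
E[θ_{B}|data] = α_{B}/Σα = 54.2/108.8 = 0.4982.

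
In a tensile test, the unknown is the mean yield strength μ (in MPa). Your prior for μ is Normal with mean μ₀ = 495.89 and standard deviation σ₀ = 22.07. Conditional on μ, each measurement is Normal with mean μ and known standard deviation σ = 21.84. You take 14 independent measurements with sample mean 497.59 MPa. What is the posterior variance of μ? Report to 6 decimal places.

31.843056

For Normal data with known variance σ², a Normal(μ₀, σ₀²) prior on μ is conjugate. Posterior precision = 1/σ₀² + n/σ²; posterior mean is the precision-weighted average of μ₀ and x̄.
σ₀² = 22.07² = 487.0849, σ² = 21.84² = 476.9856; σ² + n·σ₀² = 476.9856 + 14·487.0849 = 7296.1742.
Posterior precision = 1/σ₀² + n/σ² = 1/487.0849 + 14/476.9856 = (σ² + n·σ₀²)/(σ₀²σ²) = 7296.1742/(487.0849·476.9856); posterior variance σₙ² = σ₀²σ²/(σ² + n·σ₀²) = 487.0849·476.9856/7296.1742 = 31.843056.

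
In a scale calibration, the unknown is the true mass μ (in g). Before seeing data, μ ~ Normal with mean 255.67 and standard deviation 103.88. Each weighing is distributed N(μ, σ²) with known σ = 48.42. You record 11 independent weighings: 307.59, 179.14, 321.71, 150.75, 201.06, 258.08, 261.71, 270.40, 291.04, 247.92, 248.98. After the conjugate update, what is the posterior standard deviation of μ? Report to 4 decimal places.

14.4571

For Normal data with known variance σ², a Normal(μ₀, σ₀²) prior on μ is conjugate. Posterior precision = 1/σ₀² + n/σ²; posterior mean is the precision-weighted average of μ₀ and x̄.
σ₀² = 103.88² = 10791.0544, σ² = 48.42² = 2344.4964; σ² + n·σ₀² = 2344.4964 + 11·10791.0544 = 121046.0948.
Posterior precision = 1/σ₀² + n/σ² = 1/10791.0544 + 11/2344.4964 = (σ² + n·σ₀²)/(σ₀²σ²) = 121046.0948/(10791.0544·2344.4964); posterior variance σₙ² = σ₀²σ²/(σ² + n·σ₀²) = 10791.0544·2344.4964/121046.0948 = 209.007884.
Posterior SD = √σₙ² = √(10791.0544·2344.4964/121046.0948) = 14.4571.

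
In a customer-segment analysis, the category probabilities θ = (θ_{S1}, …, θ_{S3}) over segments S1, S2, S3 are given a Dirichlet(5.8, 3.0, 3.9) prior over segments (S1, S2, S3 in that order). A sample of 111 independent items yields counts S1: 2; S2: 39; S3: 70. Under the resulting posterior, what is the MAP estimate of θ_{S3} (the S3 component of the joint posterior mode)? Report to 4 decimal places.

0.6040

The Dirichlet prior is conjugate to the Multinomial likelihood: each posterior αⱼ = prior αⱼ + observed count nⱼ.
Posterior concentration: (7.8, 42.0, 73.9), total = 123.7.
Joint mode component: (α_{S3}−1)/(Σα−K) = 72.9/120.7 = 0.6040.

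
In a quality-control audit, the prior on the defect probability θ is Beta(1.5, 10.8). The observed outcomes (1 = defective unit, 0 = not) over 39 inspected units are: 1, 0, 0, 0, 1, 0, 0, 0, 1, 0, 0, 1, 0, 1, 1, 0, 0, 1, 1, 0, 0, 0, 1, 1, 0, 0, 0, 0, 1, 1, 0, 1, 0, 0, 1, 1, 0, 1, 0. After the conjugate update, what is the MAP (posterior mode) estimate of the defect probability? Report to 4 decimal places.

The Beta prior is conjugate to a Binomial/Bernoulli likelihood; the update adds successes to α and failures to β.
Posterior: Beta(α+k, β+n−k) = Beta(1.5+16, 10.8+23) = Beta(17.5, 33.8).
Mode of Beta(a,b) for a,b>1 is (a−1)/(a+b−2) = 16.5/49.3 = 0.3347.

0.3347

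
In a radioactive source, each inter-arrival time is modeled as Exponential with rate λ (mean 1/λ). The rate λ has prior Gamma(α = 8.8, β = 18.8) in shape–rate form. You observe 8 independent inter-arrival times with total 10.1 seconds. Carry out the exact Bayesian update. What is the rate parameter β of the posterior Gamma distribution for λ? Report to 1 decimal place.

With a Gamma(shape α, rate β) prior on the exponential rate λ, the posterior after n observations with total T = Σxᵢ is Gamma(α+n, β+T).
Posterior: Gamma(8.8+8, 18.8+10.1) = Gamma(16.8, 28.9).
Posterior β = 28.9.

28.9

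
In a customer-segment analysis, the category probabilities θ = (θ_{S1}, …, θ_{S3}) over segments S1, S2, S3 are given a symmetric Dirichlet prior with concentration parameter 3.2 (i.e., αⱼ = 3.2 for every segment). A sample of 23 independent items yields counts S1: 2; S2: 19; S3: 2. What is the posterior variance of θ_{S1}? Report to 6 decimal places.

The Dirichlet prior is conjugate to the Multinomial likelihood: each posterior αⱼ = prior αⱼ + observed count nⱼ.
Posterior concentration: (5.2, 22.2, 5.2), total = 32.6.
Var[θ_j] = α_j(Σα−α_j)/((Σα)²(Σα+1)) = 5.2·27.4/(32.6²·33.6) = 0.003990.

0.003990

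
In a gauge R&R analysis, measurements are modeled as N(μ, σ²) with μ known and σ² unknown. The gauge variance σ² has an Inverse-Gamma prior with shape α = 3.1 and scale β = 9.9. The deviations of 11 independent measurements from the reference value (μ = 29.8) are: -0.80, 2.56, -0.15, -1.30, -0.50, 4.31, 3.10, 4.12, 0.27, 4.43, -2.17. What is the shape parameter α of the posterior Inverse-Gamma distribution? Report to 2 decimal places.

8.60

With known mean μ and an Inverse-Gamma(α, β) prior on σ², the Normal likelihood is conjugate: posterior is Inv-Gamma(α + n/2, β + Σ(xᵢ−μ)²/2).
Σ(xᵢ−μ)² = (-0.80)² + (2.56)² + (-0.15)² + (-1.30)² + (-0.50)² + (4.31)² + (3.10)² + (4.12)² + (0.27)² + (4.43)² + (-2.17)² = 78.7233.
Posterior: Inv-Gamma(3.1 + 11/2, 9.9 + 78.7233/2) = Inv-Gamma(8.60, 49.26165).
Posterior α = 8.60.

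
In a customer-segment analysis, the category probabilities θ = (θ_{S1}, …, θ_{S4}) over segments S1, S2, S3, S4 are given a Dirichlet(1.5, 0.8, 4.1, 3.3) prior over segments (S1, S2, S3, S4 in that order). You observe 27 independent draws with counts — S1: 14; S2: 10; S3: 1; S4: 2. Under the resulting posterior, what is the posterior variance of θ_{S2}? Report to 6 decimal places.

0.005509

The Dirichlet prior is conjugate to the Multinomial likelihood: each posterior αⱼ = prior αⱼ + observed count nⱼ.
Posterior concentration: (15.5, 10.8, 5.1, 5.3), total = 36.7.
Var[θ_j] = α_j(Σα−α_j)/((Σα)²(Σα+1)) = 10.8·25.9/(36.7²·37.7) = 0.005509.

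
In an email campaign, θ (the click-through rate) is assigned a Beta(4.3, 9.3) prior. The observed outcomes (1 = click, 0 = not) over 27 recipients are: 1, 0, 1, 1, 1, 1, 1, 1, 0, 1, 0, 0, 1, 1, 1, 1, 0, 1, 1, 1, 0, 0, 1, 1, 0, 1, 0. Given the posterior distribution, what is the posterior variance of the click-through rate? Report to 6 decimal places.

The Beta prior is conjugate to a Binomial/Bernoulli likelihood; the update adds successes to α and failures to β.
Posterior: Beta(α+k, β+n−k) = Beta(4.3+18, 9.3+9) = Beta(22.3, 18.3).
Var = αβ/((α+β)²(α+β+1)) = 22.3·18.3/(40.6²·41.6) = 0.005951.

0.005951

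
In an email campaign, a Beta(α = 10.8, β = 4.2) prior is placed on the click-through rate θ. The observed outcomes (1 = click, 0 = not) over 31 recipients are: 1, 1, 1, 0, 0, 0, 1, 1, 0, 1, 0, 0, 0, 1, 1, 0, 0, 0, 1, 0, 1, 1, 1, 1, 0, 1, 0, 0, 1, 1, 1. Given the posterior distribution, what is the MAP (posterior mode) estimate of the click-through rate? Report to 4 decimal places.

0.6091

The Beta prior is conjugate to a Binomial/Bernoulli likelihood; the update adds successes to α and failures to β.
Posterior: Beta(α+k, β+n−k) = Beta(10.8+17, 4.2+14) = Beta(27.8, 18.2).
Mode of Beta(a,b) for a,b>1 is (a−1)/(a+b−2) = 26.8/44.0 = 0.6091.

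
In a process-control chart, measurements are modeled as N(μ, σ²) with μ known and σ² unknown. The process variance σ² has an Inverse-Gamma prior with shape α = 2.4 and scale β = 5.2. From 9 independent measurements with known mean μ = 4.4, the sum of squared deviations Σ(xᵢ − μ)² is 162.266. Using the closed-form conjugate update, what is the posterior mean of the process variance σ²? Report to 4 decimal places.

With known mean μ and an Inverse-Gamma(α, β) prior on σ², the Normal likelihood is conjugate: posterior is Inv-Gamma(α + n/2, β + Σ(xᵢ−μ)²/2).
Posterior: Inv-Gamma(2.4 + 9/2, 5.2 + 162.266/2) = Inv-Gamma(6.90, 86.3330).
E[σ²|data] = β/(α−1) = 86.3330/5.90 = 14.6327.

14.6327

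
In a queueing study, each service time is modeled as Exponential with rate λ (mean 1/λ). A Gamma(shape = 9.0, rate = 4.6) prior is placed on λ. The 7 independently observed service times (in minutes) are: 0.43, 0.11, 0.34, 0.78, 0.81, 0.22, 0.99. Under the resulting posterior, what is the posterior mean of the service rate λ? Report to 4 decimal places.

With a Gamma(shape α, rate β) prior on the exponential rate λ, the posterior after n observations with total T = Σxᵢ is Gamma(α+n, β+T).
Sum of observations T = 3.68 minutes; n = 7.
Posterior: Gamma(9.0+7, 4.6+3.68) = Gamma(16.0, 8.28).
Posterior mean of λ = α/β = 16.0/8.28 = 1.9324.

1.9324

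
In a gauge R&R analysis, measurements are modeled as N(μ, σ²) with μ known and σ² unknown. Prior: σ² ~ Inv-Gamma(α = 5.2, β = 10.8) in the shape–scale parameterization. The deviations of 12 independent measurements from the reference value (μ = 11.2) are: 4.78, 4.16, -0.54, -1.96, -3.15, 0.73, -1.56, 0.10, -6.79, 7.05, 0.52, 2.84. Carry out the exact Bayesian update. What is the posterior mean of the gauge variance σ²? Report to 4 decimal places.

With known mean μ and an Inverse-Gamma(α, β) prior on σ², the Normal likelihood is conjugate: posterior is Inv-Gamma(α + n/2, β + Σ(xᵢ−μ)²/2).
Σ(xᵢ−μ)² = (4.78)² + (4.16)² + (-0.54)² + (-1.96)² + (-3.15)² + (0.73)² + (-1.56)² + (0.10)² + (-6.79)² + (7.05)² + (0.52)² + (2.84)² = 161.3288.
Posterior: Inv-Gamma(5.2 + 12/2, 10.8 + 161.3288/2) = Inv-Gamma(11.20, 91.46440).
E[σ²|data] = β/(α−1) = 91.46440/10.20 = 8.9671.

8.9671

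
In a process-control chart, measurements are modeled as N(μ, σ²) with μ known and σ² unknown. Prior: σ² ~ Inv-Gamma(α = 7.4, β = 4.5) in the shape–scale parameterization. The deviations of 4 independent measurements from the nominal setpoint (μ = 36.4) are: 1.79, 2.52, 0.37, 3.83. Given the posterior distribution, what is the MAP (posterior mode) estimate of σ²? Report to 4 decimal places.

With known mean μ and an Inverse-Gamma(α, β) prior on σ², the Normal likelihood is conjugate: posterior is Inv-Gamma(α + n/2, β + Σ(xᵢ−μ)²/2).
Σ(xᵢ−μ)² = (1.79)² + (2.52)² + (0.37)² + (3.83)² = 24.3603.
Posterior: Inv-Gamma(7.4 + 4/2, 4.5 + 24.3603/2) = Inv-Gamma(9.40, 16.68015).
Mode = β/(α+1) = 16.68015/10.40 = 1.6039.

1.6039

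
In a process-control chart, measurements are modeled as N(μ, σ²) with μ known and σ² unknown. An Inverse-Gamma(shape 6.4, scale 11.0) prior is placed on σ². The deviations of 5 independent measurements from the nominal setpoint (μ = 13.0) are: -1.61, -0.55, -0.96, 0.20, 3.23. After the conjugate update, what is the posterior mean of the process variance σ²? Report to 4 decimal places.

2.2968

With known mean μ and an Inverse-Gamma(α, β) prior on σ², the Normal likelihood is conjugate: posterior is Inv-Gamma(α + n/2, β + Σ(xᵢ−μ)²/2).
Σ(xᵢ−μ)² = (-1.61)² + (-0.55)² + (-0.96)² + (0.20)² + (3.23)² = 14.2891.
Posterior: Inv-Gamma(6.4 + 5/2, 11.0 + 14.2891/2) = Inv-Gamma(8.90, 18.14455).
E[σ²|data] = β/(α−1) = 18.14455/7.90 = 2.2968.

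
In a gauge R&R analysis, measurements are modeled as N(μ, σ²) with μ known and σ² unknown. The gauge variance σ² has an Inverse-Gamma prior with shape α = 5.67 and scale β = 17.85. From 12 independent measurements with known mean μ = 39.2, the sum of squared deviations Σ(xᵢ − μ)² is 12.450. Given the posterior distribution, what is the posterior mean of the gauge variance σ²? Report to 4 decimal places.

2.2563

With known mean μ and an Inverse-Gamma(α, β) prior on σ², the Normal likelihood is conjugate: posterior is Inv-Gamma(α + n/2, β + Σ(xᵢ−μ)²/2).
Posterior: Inv-Gamma(5.67 + 12/2, 17.85 + 12.450/2) = Inv-Gamma(11.67, 24.0750).
E[σ²|data] = β/(α−1) = 24.0750/10.67 = 2.2563.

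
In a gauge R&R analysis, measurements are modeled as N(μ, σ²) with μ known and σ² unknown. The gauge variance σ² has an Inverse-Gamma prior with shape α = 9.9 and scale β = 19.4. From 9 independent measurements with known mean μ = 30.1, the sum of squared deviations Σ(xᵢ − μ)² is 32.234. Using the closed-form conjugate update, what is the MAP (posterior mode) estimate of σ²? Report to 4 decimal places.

2.3063

With known mean μ and an Inverse-Gamma(α, β) prior on σ², the Normal likelihood is conjugate: posterior is Inv-Gamma(α + n/2, β + Σ(xᵢ−μ)²/2).
Posterior: Inv-Gamma(9.9 + 9/2, 19.4 + 32.234/2) = Inv-Gamma(14.40, 35.5170).
Mode = β/(α+1) = 35.5170/15.40 = 2.3063.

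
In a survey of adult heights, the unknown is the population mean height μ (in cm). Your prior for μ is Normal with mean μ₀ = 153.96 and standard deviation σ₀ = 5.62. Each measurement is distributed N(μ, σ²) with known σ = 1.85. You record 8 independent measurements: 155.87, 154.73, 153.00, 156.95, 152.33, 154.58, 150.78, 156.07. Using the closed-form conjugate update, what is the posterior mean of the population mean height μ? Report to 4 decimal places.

For Normal data with known variance σ², a Normal(μ₀, σ₀²) prior on μ is conjugate. Posterior precision = 1/σ₀² + n/σ²; posterior mean is the precision-weighted average of μ₀ and x̄.
Σxᵢ = 155.87 + 154.73 + 153.00 + 156.95 + 152.33 + 154.58 + 150.78 + 156.07 = 1234.31, so n·x̄ = 1234.31.
σ₀² = 5.62² = 31.5844, σ² = 1.85² = 3.4225; σ² + n·σ₀² = 3.4225 + 8·31.5844 = 256.0977.
Posterior mean = (μ₀/σ₀² + n·x̄/σ²)/(1/σ₀² + n/σ²) = (σ²·μ₀ + σ₀²·n·x̄)/(σ² + n·σ₀²) = (3.4225·153.96 + 31.5844·1234.31)/256.0977 = 39511.868864/256.0977 = 154.2844.

154.2844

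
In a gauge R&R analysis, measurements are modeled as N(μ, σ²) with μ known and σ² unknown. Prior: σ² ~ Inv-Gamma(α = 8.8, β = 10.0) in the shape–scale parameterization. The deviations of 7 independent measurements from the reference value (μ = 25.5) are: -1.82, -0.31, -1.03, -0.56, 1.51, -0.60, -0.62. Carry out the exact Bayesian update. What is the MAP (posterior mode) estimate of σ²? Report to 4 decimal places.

With known mean μ and an Inverse-Gamma(α, β) prior on σ², the Normal likelihood is conjugate: posterior is Inv-Gamma(α + n/2, β + Σ(xᵢ−μ)²/2).
Σ(xᵢ−μ)² = (-1.82)² + (-0.31)² + (-1.03)² + (-0.56)² + (1.51)² + (-0.60)² + (-0.62)² = 7.8075.
Posterior: Inv-Gamma(8.8 + 7/2, 10.0 + 7.8075/2) = Inv-Gamma(12.30, 13.90375).
Mode = β/(α+1) = 13.90375/13.30 = 1.0454.

1.0454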